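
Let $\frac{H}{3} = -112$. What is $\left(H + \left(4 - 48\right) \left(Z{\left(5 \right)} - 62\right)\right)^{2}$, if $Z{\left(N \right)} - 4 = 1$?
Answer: $4717584$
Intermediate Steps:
$H = -336$ ($H = 3 \left(-112\right) = -336$)
$Z{\left(N \right)} = 5$ ($Z{\left(N \right)} = 4 + 1 = 5$)
$\left(H + \left(4 - 48\right) \left(Z{\left(5 \right)} - 62\right)\right)^{2} = \left(-336 + \left(4 - 48\right) \left(5 - 62\right)\right)^{2} = \left(-336 - -2508\right)^{2} = \left(-336 + 2508\right)^{2} = 2172^{2} = 4717584$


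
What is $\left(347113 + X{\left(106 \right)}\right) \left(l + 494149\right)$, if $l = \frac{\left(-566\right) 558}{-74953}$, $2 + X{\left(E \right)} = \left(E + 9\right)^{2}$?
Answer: $\frac{13346220554317200}{74953} \approx 1.7806 \cdot 10^{11}$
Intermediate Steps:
$X{\left(E \right)} = -2 + \left(9 + E\right)^{2}$ ($X{\left(E \right)} = -2 + \left(E + 9\right)^{2} = -2 + \left(9 + E\right)^{2}$)
$l = \frac{315828}{74953}$ ($l = \left(-315828\right) \left(- \frac{1}{74953}\right) = \frac{315828}{74953} \approx 4.2137$)
$\left(347113 + X{\left(106 \right)}\right) \left(l + 494149\right) = \left(347113 - \left(2 - \left(9 + 106\right)^{2}\right)\right) \left(\frac{315828}{74953} + 494149\right) = \left(347113 - \left(2 - 115^{2}\right)\right) \frac{37038265825}{74953} = \left(347113 + \left(-2 + 13225\right)\right) \frac{37038265825}{74953} = \left(347113 + 13223\right) \frac{37038265825}{74953} = 360336 \cdot \frac{37038265825}{74953} = \frac{13346220554317200}{74953}$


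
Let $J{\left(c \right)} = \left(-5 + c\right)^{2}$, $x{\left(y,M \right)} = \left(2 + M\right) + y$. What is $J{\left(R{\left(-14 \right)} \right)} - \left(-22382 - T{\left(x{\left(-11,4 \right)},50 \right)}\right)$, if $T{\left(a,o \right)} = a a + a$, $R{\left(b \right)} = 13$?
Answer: $22466$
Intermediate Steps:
$x{\left(y,M \right)} = 2 + M + y$
$T{\left(a,o \right)} = a + a^{2}$ ($T{\left(a,o \right)} = a^{2} + a = a + a^{2}$)
$J{\left(R{\left(-14 \right)} \right)} - \left(-22382 - T{\left(x{\left(-11,4 \right)},50 \right)}\right) = \left(-5 + 13\right)^{2} - \left(-22382 - \left(2 + 4 - 11\right) \left(1 + \left(2 + 4 - 11\right)\right)\right) = 8^{2} - \left(-22382 - - 5 \left(1 - 5\right)\right) = 64 - \left(-22382 - \left(-5\right) \left(-4\right)\right) = 64 - \left(-22382 - 20\right) = 64 - -22402 = 64 + 22402 = 22466$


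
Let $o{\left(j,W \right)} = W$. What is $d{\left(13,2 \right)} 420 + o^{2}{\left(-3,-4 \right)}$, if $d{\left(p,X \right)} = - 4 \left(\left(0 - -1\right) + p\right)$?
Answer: $-23504$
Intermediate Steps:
$d{\left(p,X \right)} = -4 - 4 p$ ($d{\left(p,X \right)} = - 4 \left(\left(0 + 1\right) + p\right) = - 4 \left(1 + p\right) = -4 - 4 p$)
$d{\left(13,2 \right)} 420 + o^{2}{\left(-3,-4 \right)} = \left(-4 - 52\right) 420 + \left(-4\right)^{2} = \left(-4 - 52\right) 420 + 16 = \left(-56\right) 420 + 16 = -23520 + 16 = -23504$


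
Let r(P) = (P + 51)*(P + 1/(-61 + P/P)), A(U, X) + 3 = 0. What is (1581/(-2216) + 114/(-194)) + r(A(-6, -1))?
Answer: -157023593/1074760 ≈ -146.10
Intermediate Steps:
A(U, X) = -3 (A(U, X) = -3 + 0 = -3)
r(P) = (51 + P)*(-1/60 + P) (r(P) = (51 + P)*(P + 1/(-61 + 1)) = (51 + P)*(P + 1/(-60)) = (51 + P)*(P - 1/60) = (51 + P)*(-1/60 + P))
(1581/(-2216) + 114/(-194)) + r(A(-6, -1)) = (1581/(-2216) + 114/(-194)) + (-17/20 + (-3)**2 + (3059/60)*(-3)) = (1581*(-1/2216) + 114*(-1/194)) + (-17/20 + 9 - 3059/20) = (-1581/2216 - 57/97) - 724/5 = -279669/214952 - 724/5 = -157023593/1074760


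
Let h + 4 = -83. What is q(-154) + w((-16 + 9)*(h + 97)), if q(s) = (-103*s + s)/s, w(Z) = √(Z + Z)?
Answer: -102 + 2*I*√35 ≈ -102.0 + 11.832*I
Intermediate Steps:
h = -87 (h = -4 - 83 = -87)
w(Z) = √2*√Z (w(Z) = √(2*Z) = √2*√Z)
q(s) = -102 (q(s) = (-102*s)/s = -102)
q(-154) + w((-16 + 9)*(h + 97)) = -102 + √2*√((-16 + 9)*(-87 + 97)) = -102 + √2*√(-7*10) = -102 + √2*√(-70) = -102 + √2*(I*√70) = -102 + 2*I*√35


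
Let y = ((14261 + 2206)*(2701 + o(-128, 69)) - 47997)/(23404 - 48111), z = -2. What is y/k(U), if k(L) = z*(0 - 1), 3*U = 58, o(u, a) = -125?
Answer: -42370995/49414 ≈ -857.47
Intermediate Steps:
U = 58/3 (U = (⅓)*58 = 58/3 ≈ 19.333)
k(L) = 2 (k(L) = -2*(0 - 1) = -2*(-1) = 2)
y = -42370995/24707 (y = ((14261 + 2206)*(2701 - 125) - 47997)/(23404 - 48111) = (16467*2576 - 47997)/(-24707) = (42418992 - 47997)*(-1/24707) = 42370995*(-1/24707) = -42370995/24707 ≈ -1714.9)
y/k(U) = -42370995/24707/2 = -42370995/24707*½ = -42370995/49414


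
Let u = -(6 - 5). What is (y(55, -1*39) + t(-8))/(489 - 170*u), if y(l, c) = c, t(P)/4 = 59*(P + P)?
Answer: -3815/659 ≈ -5.7891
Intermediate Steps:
u = -1 (u = -1*1 = -1)
t(P) = 472*P (t(P) = 4*(59*(P + P)) = 4*(59*(2*P)) = 4*(118*P) = 472*P)
(y(55, -1*39) + t(-8))/(489 - 170*u) = (-1*39 + 472*(-8))/(489 - 170*(-1)) = (-39 - 3776)/(489 + 170) = -3815/659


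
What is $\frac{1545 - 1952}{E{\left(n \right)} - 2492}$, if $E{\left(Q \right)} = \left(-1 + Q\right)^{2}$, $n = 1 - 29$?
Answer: $\frac{407}{1651} \approx 0.24652$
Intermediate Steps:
$n = -28$
$\frac{1545 - 1952}{E{\left(n \right)} - 2492} = \frac{1545 - 1952}{\left(-1 - 28\right)^{2} - 2492} = - \frac{407}{\left(-29\right)^{2} - 2492} = - \frac{407}{841 - 2492} = - \frac{407}{-1651} = \left(-407\right) \left(- \frac{1}{1651}\right) = \frac{407}{1651}$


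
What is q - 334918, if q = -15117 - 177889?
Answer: -527924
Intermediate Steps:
q = -193006
q - 334918 = -193006 - 334918 = -527924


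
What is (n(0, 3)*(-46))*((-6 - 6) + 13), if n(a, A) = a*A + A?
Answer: -138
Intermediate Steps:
n(a, A) = A + A*a (n(a, A) = A*a + A = A + A*a)
(n(0, 3)*(-46))*((-6 - 6) + 13) = ((3*(1 + 0))*(-46))*((-6 - 6) + 13) = ((3*1)*(-46))*(-12 + 13) = (3*(-46))*1 = -138*1 = -138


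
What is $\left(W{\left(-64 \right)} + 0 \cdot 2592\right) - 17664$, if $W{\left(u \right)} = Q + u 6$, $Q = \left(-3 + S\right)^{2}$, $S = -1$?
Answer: $-18032$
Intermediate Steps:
$Q = 16$ ($Q = \left(-3 - 1\right)^{2} = \left(-4\right)^{2} = 16$)
$W{\left(u \right)} = 16 + 6 u$ ($W{\left(u \right)} = 16 + u 6 = 16 + 6 u$)
$\left(W{\left(-64 \right)} + 0 \cdot 2592\right) - 17664 = \left(\left(16 + 6 \left(-64\right)\right) + 0 \cdot 2592\right) - 17664 = \left(\left(16 - 384\right) + 0\right) - 17664 = \left(-368 + 0\right) - 17664 = -368 - 17664 = -18032$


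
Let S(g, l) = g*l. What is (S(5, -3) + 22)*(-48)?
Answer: -336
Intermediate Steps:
(S(5, -3) + 22)*(-48) = (5*(-3) + 22)*(-48) = (-15 + 22)*(-48) = 7*(-48) = -336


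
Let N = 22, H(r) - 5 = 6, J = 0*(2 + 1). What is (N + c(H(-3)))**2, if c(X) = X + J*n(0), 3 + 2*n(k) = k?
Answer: 1089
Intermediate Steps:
J = 0 (J = 0*3 = 0)
n(k) = -3/2 + k/2
H(r) = 11 (H(r) = 5 + 6 = 11)
c(X) = X (c(X) = X + 0*(-3/2 + (1/2)*0) = X + 0*(-3/2 + 0) = X + 0*(-3/2) = X + 0 = X)
(N + c(H(-3)))**2 = (22 + 11)**2 = 33**2 = 1089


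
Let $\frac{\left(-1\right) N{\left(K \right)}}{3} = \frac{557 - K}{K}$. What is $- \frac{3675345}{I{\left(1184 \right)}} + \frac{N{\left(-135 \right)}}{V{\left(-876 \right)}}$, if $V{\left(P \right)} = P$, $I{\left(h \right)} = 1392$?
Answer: $- \frac{12073588597}{4572720} \approx -2640.4$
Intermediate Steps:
$N{\left(K \right)} = - \frac{3 \left(557 - K\right)}{K}$ ($N{\left(K \right)} = - 3 \frac{557 - K}{K} = - \frac{3 \left(557 - K\right)}{K}$)
$- \frac{3675345}{I{\left(1184 \right)}} + \frac{N{\left(-135 \right)}}{V{\left(-876 \right)}} = - \frac{3675345}{1392} + \frac{3 - \frac{1671}{-135}}{-876} = \left(-3675345\right) \frac{1}{1392} + \left(3 - - \frac{557}{45}\right) \left(- \frac{1}{876}\right) = - \frac{1225115}{464} + \left(3 + \frac{557}{45}\right) \left(- \frac{1}{876}\right) = - \frac{1225115}{464} + \frac{692}{45} \left(- \frac{1}{876}\right) = - \frac{1225115}{464} - \frac{173}{9855} = - \frac{12073588597}{4572720}$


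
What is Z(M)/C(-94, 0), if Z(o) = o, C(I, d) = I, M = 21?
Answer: -21/94 ≈ -0.22340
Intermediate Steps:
Z(M)/C(-94, 0) = 21/(-94) = 21*(-1/94) = -21/94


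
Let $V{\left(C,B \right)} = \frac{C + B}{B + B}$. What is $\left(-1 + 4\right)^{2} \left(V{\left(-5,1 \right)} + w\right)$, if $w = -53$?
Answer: $-495$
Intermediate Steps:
$V{\left(C,B \right)} = \frac{B + C}{2 B}$
$\left(-1 + 4\right)^{2} \left(V{\left(-5,1 \right)} + w\right) = \left(-1 + 4\right)^{2} \left(\frac{1 - 5}{2 \cdot 1} - 53\right) = 3^{2} \left(\frac{1}{2} \cdot 1 \left(-4\right) - 53\right) = 9 \left(-2 - 53\right) = 9 \left(-55\right) = -495$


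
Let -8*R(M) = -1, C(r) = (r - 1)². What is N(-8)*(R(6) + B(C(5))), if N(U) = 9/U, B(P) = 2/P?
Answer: -9/32 ≈ -0.28125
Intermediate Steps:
C(r) = (-1 + r)²
R(M) = ⅛ (R(M) = -⅛*(-1) = ⅛)
N(-8)*(R(6) + B(C(5))) = (9/(-8))*(⅛ + 2/((-1 + 5)²)) = (9*(-⅛))*(⅛ + 2/(4²)) = -9*(⅛ + 2/16)/8 = -9*(⅛ + 2*(1/16))/8 = -9*(⅛ + ⅛)/8 = -9/8*¼ = -9/32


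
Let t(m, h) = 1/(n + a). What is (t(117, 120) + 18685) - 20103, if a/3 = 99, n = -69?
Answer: -323303/228 ≈ -1418.0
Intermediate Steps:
a = 297 (a = 3*99 = 297)
t(m, h) = 1/228 (t(m, h) = 1/(-69 + 297) = 1/228)
(t(117, 120) + 18685) - 20103 = (1/228 + 18685) - 20103 = 4260181/228 - 20103 = -323303/228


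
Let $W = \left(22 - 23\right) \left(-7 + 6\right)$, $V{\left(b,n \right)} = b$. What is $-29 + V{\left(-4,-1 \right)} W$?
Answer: $-33$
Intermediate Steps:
$W = 1$ ($W = \left(-1\right) \left(-1\right) = 1$)
$-29 + V{\left(-4,-1 \right)} W = -29 - 4 = -33$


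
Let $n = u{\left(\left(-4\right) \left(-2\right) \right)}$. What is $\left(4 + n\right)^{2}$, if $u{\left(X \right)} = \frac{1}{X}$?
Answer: $\frac{1089}{64} \approx 17.016$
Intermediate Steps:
$n = \frac{1}{8}$ ($n = \frac{1}{\left(-4\right) \left(-2\right)} = \frac{1}{8} \approx 0.125$)
$\left(4 + n\right)^{2} = \left(4 + \frac{1}{8}\right)^{2} = \left(\frac{33}{8}\right)^{2} = \frac{1089}{64}$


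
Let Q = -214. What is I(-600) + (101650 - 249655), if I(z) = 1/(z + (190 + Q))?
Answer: -92355121/624 ≈ -1.4801e+5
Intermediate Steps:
I(z) = 1/(-24 + z) (I(z) = 1/(z + (190 - 214)) = 1/(z - 24) = 1/(-24 + z))
I(-600) + (101650 - 249655) = 1/(-24 - 600) + (101650 - 249655) = 1/(-624) - 148005 = -1/624 - 148005 = -92355121/624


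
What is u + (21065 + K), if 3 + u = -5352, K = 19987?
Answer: 35697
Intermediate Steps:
u = -5355 (u = -3 - 5352 = -5355)
u + (21065 + K) = -5355 + (21065 + 19987) = -5355 + 41052 = 35697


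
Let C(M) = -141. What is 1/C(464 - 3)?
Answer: -1/141 ≈ -0.0070922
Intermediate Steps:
1/C(464 - 3) = 1/(-141) = -1/141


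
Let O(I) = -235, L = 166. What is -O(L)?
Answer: 235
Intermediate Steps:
-O(L) = -1*(-235) = 235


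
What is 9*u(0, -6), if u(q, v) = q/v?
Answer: 0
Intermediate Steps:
9*u(0, -6) = 9*(0/(-6)) = 9*(0*(-⅙)) = 9*0 = 0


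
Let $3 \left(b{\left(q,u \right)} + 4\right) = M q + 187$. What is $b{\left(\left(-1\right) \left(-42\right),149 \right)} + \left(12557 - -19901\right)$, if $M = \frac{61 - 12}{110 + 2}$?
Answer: $\frac{780539}{24} \approx 32522.0$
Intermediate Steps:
$M = \frac{7}{16}$ ($M = \frac{49}{112} = 49 \cdot \frac{1}{112} = \frac{7}{16} \approx 0.4375$)
$b{\left(q,u \right)} = \frac{175}{3} + \frac{7 q}{48}$ ($b{\left(q,u \right)} = -4 + \frac{\frac{7 q}{16} + 187}{3} = -4 + \frac{187 + \frac{7 q}{16}}{3} = -4 + \left(\frac{187}{3} + \frac{7 q}{48}\right) = \frac{175}{3} + \frac{7 q}{48}$)
$b{\left(\left(-1\right) \left(-42\right),149 \right)} + \left(12557 - -19901\right) = \left(\frac{175}{3} + \frac{7 \left(\left(-1\right) \left(-42\right)\right)}{48}\right) + \left(12557 - -19901\right) = \left(\frac{175}{3} + \frac{7}{48} \cdot 42\right) + \left(12557 + 19901\right) = \left(\frac{175}{3} + \frac{49}{8}\right) + 32458 = \frac{1547}{24} + 32458 = \frac{780539}{24}$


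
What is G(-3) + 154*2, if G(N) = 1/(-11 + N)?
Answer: 4311/14 ≈ 307.93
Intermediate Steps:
G(-3) + 154*2 = 1/(-11 - 3) + 154*2 = 1/(-14) + 308 = -1/14 + 308 = 4311/14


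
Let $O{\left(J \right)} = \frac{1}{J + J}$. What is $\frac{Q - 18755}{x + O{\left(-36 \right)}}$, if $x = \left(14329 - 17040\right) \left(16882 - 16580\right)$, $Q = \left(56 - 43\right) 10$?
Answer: $\frac{268200}{11789597} \approx 0.022749$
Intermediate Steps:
$O{\left(J \right)} = \frac{1}{2 J}$
$Q = 130$ ($Q = 13 \cdot 10 = 130$)
$x = -818722$ ($x = \left(-2711\right) 302 = -818722$)
$\frac{Q - 18755}{x + O{\left(-36 \right)}} = \frac{130 - 18755}{-818722 + \frac{1}{2 \left(-36\right)}} = \frac{130 - 18755}{-818722 + \frac{1}{2} \left(- \frac{1}{36}\right)} = - \frac{18625}{-818722 - \frac{1}{72}} = - \frac{18625}{- \frac{58947985}{72}} = \left(-18625\right) \left(- \frac{72}{58947985}\right) = \frac{268200}{11789597}$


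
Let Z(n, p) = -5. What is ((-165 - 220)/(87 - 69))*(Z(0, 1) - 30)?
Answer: 13475/18 ≈ 748.61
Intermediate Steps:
((-165 - 220)/(87 - 69))*(Z(0, 1) - 30) = ((-165 - 220)/(87 - 69))*(-5 - 30) = -385/18*(-35) = 13475/18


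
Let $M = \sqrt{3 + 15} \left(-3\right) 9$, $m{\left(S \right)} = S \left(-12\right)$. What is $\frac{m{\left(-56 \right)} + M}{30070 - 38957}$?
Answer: $- \frac{672}{8887} + \frac{81 \sqrt{2}}{8887} \approx -0.062726$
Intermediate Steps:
$m{\left(S \right)} = - 12 S$
$M = - 81 \sqrt{2}$ ($M = \sqrt{18} \left(-3\right) 9 = 3 \sqrt{2} \left(-3\right) 9 = - 9 \sqrt{2} \cdot 9 = - 81 \sqrt{2} \approx -114.55$)
$\frac{m{\left(-56 \right)} + M}{30070 - 38957} = \frac{\left(-12\right) \left(-56\right) - 81 \sqrt{2}}{30070 - 38957} = \frac{672 - 81 \sqrt{2}}{-8887} = \left(672 - 81 \sqrt{2}\right) \left(- \frac{1}{8887}\right) = - \frac{672}{8887} + \frac{81 \sqrt{2}}{8887}$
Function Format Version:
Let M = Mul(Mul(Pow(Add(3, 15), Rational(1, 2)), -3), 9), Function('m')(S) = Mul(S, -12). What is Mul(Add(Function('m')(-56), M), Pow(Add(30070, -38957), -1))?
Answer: Add(Rational(-672, 8887), Mul(Rational(81, 8887), Pow(2, Rational(1, 2)))) ≈ -0.062726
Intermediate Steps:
Function('m')(S) = Mul(-12, S)
M = Mul(-81, Pow(2, Rational(1, 2))) (M = Mul(Mul(Pow(18, Rational(1, 2)), -3), 9) = Mul(Mul(Mul(3, Pow(2, Rational(1, 2))), -3), 9) = Mul(Mul(-9, Pow(2, Rational(1, 2))), 9) = Mul(-81, Pow(2, Rational(1, 2))) ≈ -114.55)
Mul(Add(Function('m')(-56), M), Pow(Add(30070, -38957), -1)) = Mul(Add(Mul(-12, -56), Mul(-81, Pow(2, Rational(1, 2)))), Pow(Add(30070, -38957), -1)) = Mul(Add(672, Mul(-81, Pow(2, Rational(1, 2)))), Pow(-8887, -1)) = Mul(Add(672, Mul(-81, Pow(2, Rational(1, 2)))), Rational(-1, 8887)) = Add(Rational(-672, 8887), Mul(Rational(81, 8887), Pow(2, Rational(1, 2))))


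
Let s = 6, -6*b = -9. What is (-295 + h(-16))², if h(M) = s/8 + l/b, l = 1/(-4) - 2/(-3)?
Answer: 111999889/1296 ≈ 86420.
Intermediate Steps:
b = 3/2 (b = -⅙*(-9) = 3/2 ≈ 1.5000)
l = 5/12 (l = 1*(-¼) - 2*(-⅓) = -¼ + ⅔ = 5/12 ≈ 0.41667)
h(M) = 37/36 (h(M) = 6/8 + 5/(12*(3/2)) = 6*(⅛) + (5/12)*(⅔) = ¾ + 5/18 = 37/36)
(-295 + h(-16))² = (-295 + 37/36)² = (-10583/36)² = 111999889/1296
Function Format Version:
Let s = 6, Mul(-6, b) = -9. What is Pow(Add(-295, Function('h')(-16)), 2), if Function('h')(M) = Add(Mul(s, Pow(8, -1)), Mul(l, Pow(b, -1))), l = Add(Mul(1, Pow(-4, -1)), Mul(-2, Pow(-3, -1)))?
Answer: Rational(111999889, 1296) ≈ 86420.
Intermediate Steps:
b = Rational(3, 2) (b = Mul(Rational(-1, 6), -9) = Rational(3, 2) ≈ 1.5000)
l = Rational(5, 12) (l = Add(Mul(1, Rational(-1, 4)), Mul(-2, Rational(-1, 3))) = Add(Rational(-1, 4), Rational(2, 3)) = Rational(5, 12) ≈ 0.41667)
Function('h')(M) = Rational(37, 36) (Function('h')(M) = Add(Mul(6, Pow(8, -1)), Mul(Rational(5, 12), Pow(Rational(3, 2), -1))) = Add(Mul(6, Rational(1, 8)), Mul(Rational(5, 12), Rational(2, 3))) = Add(Rational(3, 4), Rational(5, 18)) = Rational(37, 36))
Pow(Add(-295, Function('h')(-16)), 2) = Pow(Add(-295, Rational(37, 36)), 2) = Pow(Rational(-10583, 36), 2) = Rational(111999889, 1296)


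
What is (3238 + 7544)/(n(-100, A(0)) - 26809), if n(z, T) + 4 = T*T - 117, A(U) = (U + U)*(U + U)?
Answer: -5391/13465 ≈ -0.40037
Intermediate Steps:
A(U) = 4*U**2 (A(U) = (2*U)*(2*U) = 4*U**2)
n(z, T) = -121 + T**2 (n(z, T) = -4 + (T*T - 117) = -4 + (T**2 - 117) = -4 + (-117 + T**2) = -121 + T**2)
(3238 + 7544)/(n(-100, A(0)) - 26809) = (3238 + 7544)/((-121 + (4*0**2)**2) - 26809) = 10782/((-121 + (4*0)**2) - 26809) = 10782/((-121 + 0**2) - 26809) = 10782/((-121 + 0) - 26809) = 10782/(-121 - 26809) = 10782/(-26930) = 10782*(-1/26930) = -5391/13465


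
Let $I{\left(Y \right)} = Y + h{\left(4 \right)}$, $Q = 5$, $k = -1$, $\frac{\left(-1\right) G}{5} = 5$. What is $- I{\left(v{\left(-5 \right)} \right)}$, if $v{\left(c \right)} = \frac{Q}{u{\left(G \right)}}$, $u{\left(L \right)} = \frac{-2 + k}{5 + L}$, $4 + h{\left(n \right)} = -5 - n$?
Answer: $- \frac{61}{3} \approx -20.333$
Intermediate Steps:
$G = -25$ ($G = \left(-5\right) 5 = -25$)
$h{\left(n \right)} = -9 - n$ ($h{\left(n \right)} = -4 - \left(5 + n\right) = -9 - n$)
$u{\left(L \right)} = - \frac{3}{5 + L}$ ($u{\left(L \right)} = \frac{-2 - 1}{5 + L} = - \frac{3}{5 + L}$)
$v{\left(c \right)} = \frac{100}{3}$ ($v{\left(c \right)} = \frac{5}{\left(-3\right) \frac{1}{5 - 25}} = \frac{5}{\left(-3\right) \frac{1}{-20}} = \frac{5}{\left(-3\right) \left(- \frac{1}{20}\right)} = \frac{5}{\frac{3}{20}} = 5 \cdot \frac{20}{3} = \frac{100}{3}$)
$I{\left(Y \right)} = -13 + Y$ ($I{\left(Y \right)} = Y - 13 = -13 + Y$)
$- I{\left(v{\left(-5 \right)} \right)} = - (-13 + \frac{100}{3}) = \left(-1\right) \frac{61}{3} = - \frac{61}{3}$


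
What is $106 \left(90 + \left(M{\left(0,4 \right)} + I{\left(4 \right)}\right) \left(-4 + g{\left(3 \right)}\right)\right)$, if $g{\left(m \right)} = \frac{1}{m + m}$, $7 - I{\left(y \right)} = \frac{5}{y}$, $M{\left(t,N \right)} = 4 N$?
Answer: $\frac{2809}{4} \approx 702.25$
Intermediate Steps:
$I{\left(y \right)} = 7 - \frac{5}{y}$
$g{\left(m \right)} = \frac{1}{2 m}$
$106 \left(90 + \left(M{\left(0,4 \right)} + I{\left(4 \right)}\right) \left(-4 + g{\left(3 \right)}\right)\right) = 106 \left(90 + \left(4 \cdot 4 + \left(7 - \frac{5}{4}\right)\right) \left(-4 + \frac{1}{2 \cdot 3}\right)\right) = 106 \left(90 + \left(16 + \left(7 - \frac{5}{4}\right)\right) \left(-4 + \frac{1}{2} \cdot \frac{1}{3}\right)\right) = 106 \left(90 + \left(16 + \left(7 - \frac{5}{4}\right)\right) \left(-4 + \frac{1}{6}\right)\right) = 106 \left(90 + \left(16 + \frac{23}{4}\right) \left(- \frac{23}{6}\right)\right) = 106 \left(90 + \frac{87}{4} \left(- \frac{23}{6}\right)\right) = 106 \left(90 - \frac{667}{8}\right) = 106 \cdot \frac{53}{8} = \frac{2809}{4}$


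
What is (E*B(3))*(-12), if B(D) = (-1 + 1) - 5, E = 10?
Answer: 600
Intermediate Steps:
B(D) = -5 (B(D) = 0 - 5 = -5)
(E*B(3))*(-12) = (10*(-5))*(-12) = -50*(-12) = 600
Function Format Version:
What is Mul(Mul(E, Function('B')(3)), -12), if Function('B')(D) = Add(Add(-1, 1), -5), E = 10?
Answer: 600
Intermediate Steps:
Function('B')(D) = -5 (Function('B')(D) = Add(0, -5) = -5)
Mul(Mul(E, Function('B')(3)), -12) = Mul(Mul(10, -5), -12) = Mul(-50, -12) = 600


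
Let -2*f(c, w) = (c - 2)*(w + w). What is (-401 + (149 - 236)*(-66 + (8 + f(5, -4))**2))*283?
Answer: -8336897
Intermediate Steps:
f(c, w) = -w*(-2 + c) (f(c, w) = -(c - 2)*(w + w)/2 = -(-2 + c)*2*w/2 = -w*(-2 + c))
(-401 + (149 - 236)*(-66 + (8 + f(5, -4))**2))*283 = (-401 + (149 - 236)*(-66 + (8 - 4*(2 - 1*5))**2))*283 = (-401 - 87*(-66 + (8 - 4*(2 - 5))**2))*283 = (-401 - 87*(-66 + (8 - 4*(-3))**2))*283 = (-401 - 87*(-66 + (8 + 12)**2))*283 = (-401 - 87*(-66 + 20**2))*283 = (-401 - 87*(-66 + 400))*283 = (-401 - 87*334)*283 = (-401 - 29058)*283 = -29459*283 = -8336897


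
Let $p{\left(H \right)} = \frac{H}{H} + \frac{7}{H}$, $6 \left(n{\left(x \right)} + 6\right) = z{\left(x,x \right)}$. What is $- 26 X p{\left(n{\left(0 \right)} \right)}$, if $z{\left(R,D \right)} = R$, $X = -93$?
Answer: $-403$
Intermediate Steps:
$n{\left(x \right)} = -6 + \frac{x}{6}$
$p{\left(H \right)} = 1 + \frac{7}{H}$
$- 26 X p{\left(n{\left(0 \right)} \right)} = - 26 \left(-93\right) \frac{7 + \left(-6 + \frac{1}{6} \cdot 0\right)}{-6 + \frac{1}{6} \cdot 0} = - \left(-2418\right) \frac{7 + \left(-6 + 0\right)}{-6 + 0} = - \left(-2418\right) \frac{7 - 6}{-6} = - \left(-2418\right) \left(\left(- \frac{1}{6}\right) 1\right) = - \frac{\left(-2418\right) \left(-1\right)}{6} = \left(-1\right) 403 = -403$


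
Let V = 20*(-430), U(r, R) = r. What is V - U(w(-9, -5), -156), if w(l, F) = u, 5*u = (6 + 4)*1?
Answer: -8602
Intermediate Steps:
u = 2 (u = ((6 + 4)*1)/5 = (10*1)/5 = (⅕)*10 = 2)
w(l, F) = 2
V = -8600
V - U(w(-9, -5), -156) = -8600 - 1*2 = -8600 - 2 = -8602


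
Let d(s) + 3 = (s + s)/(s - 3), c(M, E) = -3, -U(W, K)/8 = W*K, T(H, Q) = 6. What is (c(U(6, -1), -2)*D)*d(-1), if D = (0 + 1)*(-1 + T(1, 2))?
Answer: 75/2 ≈ 37.500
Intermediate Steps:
U(W, K) = -8*K*W (U(W, K) = -8*W*K = -8*K*W)
d(s) = -3 + 2*s/(-3 + s) (d(s) = -3 + (s + s)/(s - 3) = -3 + (2*s)/(-3 + s) = -3 + 2*s/(-3 + s))
D = 5 (D = (0 + 1)*(-1 + 6) = 1*5 = 5)
(c(U(6, -1), -2)*D)*d(-1) = (-3*5)*((9 - 1*(-1))/(-3 - 1)) = -15*(9 + 1)/(-4) = -(-15)*10/4 = -15*(-5/2) = 75/2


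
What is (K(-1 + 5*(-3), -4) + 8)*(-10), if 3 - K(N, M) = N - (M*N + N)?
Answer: -750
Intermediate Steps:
K(N, M) = 3 + M*N (K(N, M) = 3 - (N - (M*N + N)) = 3 - (N - (N + M*N)) = 3 - (N + (-N - M*N)) = 3 - (-1)*M*N = 3 + M*N)
(K(-1 + 5*(-3), -4) + 8)*(-10) = ((3 - 4*(-1 + 5*(-3))) + 8)*(-10) = ((3 - 4*(-1 - 15)) + 8)*(-10) = ((3 - 4*(-16)) + 8)*(-10) = ((3 + 64) + 8)*(-10) = (67 + 8)*(-10) = 75*(-10) = -750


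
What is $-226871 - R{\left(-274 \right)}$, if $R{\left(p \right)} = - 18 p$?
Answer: $-231803$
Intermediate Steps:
$-226871 - R{\left(-274 \right)} = -226871 - \left(-18\right) \left(-274\right) = -226871 - 4932 = -231803$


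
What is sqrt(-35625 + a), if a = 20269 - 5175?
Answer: 7*I*sqrt(419) ≈ 143.29*I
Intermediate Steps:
a = 15094
sqrt(-35625 + a) = sqrt(-35625 + 15094) = sqrt(-20531) = 7*I*sqrt(419)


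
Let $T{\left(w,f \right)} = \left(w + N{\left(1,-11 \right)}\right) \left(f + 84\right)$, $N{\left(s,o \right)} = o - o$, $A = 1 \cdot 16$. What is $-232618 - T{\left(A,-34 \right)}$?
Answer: $-233418$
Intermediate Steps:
$A = 16$
$N{\left(s,o \right)} = 0$
$T{\left(w,f \right)} = w \left(84 + f\right)$ ($T{\left(w,f \right)} = \left(w + 0\right) \left(f + 84\right) = w \left(84 + f\right)$)
$-232618 - T{\left(A,-34 \right)} = -232618 - 16 \left(84 - 34\right) = -232618 - 16 \cdot 50 = -232618 - 800 = -233418$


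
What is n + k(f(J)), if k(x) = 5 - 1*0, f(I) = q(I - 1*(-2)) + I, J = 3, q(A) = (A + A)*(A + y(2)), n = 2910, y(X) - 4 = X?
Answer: 2915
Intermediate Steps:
y(X) = 4 + X
q(A) = 2*A*(6 + A) (q(A) = (A + A)*(A + (4 + 2)) = (2*A)*(A + 6) = (2*A)*(6 + A) = 2*A*(6 + A))
f(I) = I + 2*(2 + I)*(8 + I) (f(I) = 2*(I - 1*(-2))*(6 + (I - 1*(-2))) + I = 2*(I + 2)*(6 + (I + 2)) + I = 2*(2 + I)*(6 + (2 + I)) + I = 2*(2 + I)*(8 + I) + I = I + 2*(2 + I)*(8 + I))
k(x) = 5 (k(x) = 5 + 0 = 5)
n + k(f(J)) = 2910 + 5 = 2915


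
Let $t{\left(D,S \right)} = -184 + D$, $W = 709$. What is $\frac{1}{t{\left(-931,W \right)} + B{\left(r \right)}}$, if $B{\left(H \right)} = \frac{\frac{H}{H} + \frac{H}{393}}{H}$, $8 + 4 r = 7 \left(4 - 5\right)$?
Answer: $- \frac{655}{730498} \approx -0.00089665$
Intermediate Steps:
$r = - \frac{15}{4}$ ($r = -2 + \frac{7 \left(4 - 5\right)}{4} = -2 + \frac{7 \left(-1\right)}{4} = -2 + \frac{1}{4} \left(-7\right) = -2 - \frac{7}{4} = - \frac{15}{4} \approx -3.75$)
$B{\left(H \right)} = \frac{1 + \frac{H}{393}}{H}$ ($B{\left(H \right)} = \frac{1 + H \frac{1}{393}}{H} = \frac{1 + \frac{H}{393}}{H}$)
$\frac{1}{t{\left(-931,W \right)} + B{\left(r \right)}} = \frac{1}{\left(-184 - 931\right) + \frac{393 - \frac{15}{4}}{393 \left(- \frac{15}{4}\right)}} = \frac{1}{-1115 + \frac{1}{393} \left(- \frac{4}{15}\right) \frac{1557}{4}} = \frac{1}{-1115 - \frac{173}{655}} = \frac{1}{- \frac{730498}{655}} = - \frac{655}{730498}$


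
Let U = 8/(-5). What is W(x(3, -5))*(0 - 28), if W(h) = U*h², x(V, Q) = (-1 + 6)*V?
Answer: 10080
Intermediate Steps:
U = -8/5 (U = 8*(-⅕) = -8/5 ≈ -1.6000)
x(V, Q) = 5*V
W(h) = -8*h²/5
W(x(3, -5))*(0 - 28) = (-8*(5*3)²/5)*(0 - 28) = -8/5*15²*(-28) = -8/5*225*(-28) = -360*(-28) = 10080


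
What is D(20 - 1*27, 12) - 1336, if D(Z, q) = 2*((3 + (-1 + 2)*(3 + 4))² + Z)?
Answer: -1150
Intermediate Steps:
D(Z, q) = 200 + 2*Z (D(Z, q) = 2*((3 + 1*7)² + Z) = 2*((3 + 7)² + Z) = 2*(10² + Z) = 2*(100 + Z) = 200 + 2*Z)
D(20 - 1*27, 12) - 1336 = (200 + 2*(20 - 1*27)) - 1336 = (200 + 2*(20 - 27)) - 1336 = (200 + 2*(-7)) - 1336 = (200 - 14) - 1336 = 186 - 1336 = -1150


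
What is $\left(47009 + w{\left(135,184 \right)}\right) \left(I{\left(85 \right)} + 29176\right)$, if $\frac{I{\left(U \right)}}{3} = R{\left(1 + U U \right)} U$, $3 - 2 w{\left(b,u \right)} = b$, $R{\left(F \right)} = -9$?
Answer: $1261874783$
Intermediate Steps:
$w{\left(b,u \right)} = \frac{3}{2} - \frac{b}{2}$
$I{\left(U \right)} = - 27 U$ ($I{\left(U \right)} = 3 \left(- 9 U\right) = - 27 U$)
$\left(47009 + w{\left(135,184 \right)}\right) \left(I{\left(85 \right)} + 29176\right) = \left(47009 + \left(\frac{3}{2} - \frac{135}{2}\right)\right) \left(\left(-27\right) 85 + 29176\right) = \left(47009 + \left(\frac{3}{2} - \frac{135}{2}\right)\right) \left(-2295 + 29176\right) = \left(47009 - 66\right) 26881 = 46943 \cdot 26881 = 1261874783$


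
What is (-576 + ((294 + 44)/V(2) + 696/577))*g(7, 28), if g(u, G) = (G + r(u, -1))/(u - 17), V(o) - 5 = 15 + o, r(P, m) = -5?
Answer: 81666169/63470 ≈ 1286.7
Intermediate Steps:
V(o) = 20 + o (V(o) = 5 + (15 + o) = 20 + o)
g(u, G) = (-5 + G)/(-17 + u) (g(u, G) = (G - 5)/(u - 17) = (-5 + G)/(-17 + u))
(-576 + ((294 + 44)/V(2) + 696/577))*g(7, 28) = (-576 + ((294 + 44)/(20 + 2) + 696/577))*((-5 + 28)/(-17 + 7)) = (-576 + (338/22 + 696*(1/577)))*(23/(-10)) = (-576 + (338*(1/22) + 696/577))*(-1/10*23) = (-576 + (169/11 + 696/577))*(-23/10) = (-576 + 105169/6347)*(-23/10) = -3550703/6347*(-23/10) = 81666169/63470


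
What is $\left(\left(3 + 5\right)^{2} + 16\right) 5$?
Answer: $400$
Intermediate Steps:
$\left(\left(3 + 5\right)^{2} + 16\right) 5 = \left(8^{2} + 16\right) 5 = \left(64 + 16\right) 5 = 80 \cdot 5 = 400$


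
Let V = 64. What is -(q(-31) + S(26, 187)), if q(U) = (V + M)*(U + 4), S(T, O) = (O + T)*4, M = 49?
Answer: 2199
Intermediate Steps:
S(T, O) = 4*O + 4*T
q(U) = 452 + 113*U (q(U) = (64 + 49)*(U + 4) = 113*(4 + U) = 452 + 113*U)
-(q(-31) + S(26, 187)) = -((452 + 113*(-31)) + (4*187 + 4*26)) = -((452 - 3503) + (748 + 104)) = -(-3051 + 852) = -1*(-2199) = 2199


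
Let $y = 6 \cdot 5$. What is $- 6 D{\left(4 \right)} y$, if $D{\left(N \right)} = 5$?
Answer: $-900$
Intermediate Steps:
$y = 30$
$- 6 D{\left(4 \right)} y = \left(-6\right) 5 \cdot 30 = \left(-30\right) 30 = -900$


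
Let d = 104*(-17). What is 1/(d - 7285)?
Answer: -1/9053 ≈ -0.00011046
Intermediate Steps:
d = -1768
1/(d - 7285) = 1/(-1768 - 7285) = 1/(-9053) = -1/9053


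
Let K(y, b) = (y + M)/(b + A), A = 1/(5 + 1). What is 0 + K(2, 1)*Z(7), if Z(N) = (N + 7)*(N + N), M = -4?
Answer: -336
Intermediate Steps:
A = ⅙ (A = 1/6 = ⅙ ≈ 0.16667)
K(y, b) = (-4 + y)/(⅙ + b) (K(y, b) = (y - 4)/(b + ⅙) = (-4 + y)/(⅙ + b))
Z(N) = 2*N*(7 + N) (Z(N) = (7 + N)*(2*N) = 2*N*(7 + N))
0 + K(2, 1)*Z(7) = 0 + (6*(-4 + 2)/(1 + 6*1))*(2*7*(7 + 7)) = 0 + (6*(-2)/(1 + 6))*(2*7*14) = 0 + (6*(-2)/7)*196 = 0 + (6*(⅐)*(-2))*196 = 0 - 12/7*196 = 0 - 336 = -336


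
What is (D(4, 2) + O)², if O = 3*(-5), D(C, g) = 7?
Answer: 64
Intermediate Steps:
O = -15
(D(4, 2) + O)² = (7 - 15)² = (-8)² = 64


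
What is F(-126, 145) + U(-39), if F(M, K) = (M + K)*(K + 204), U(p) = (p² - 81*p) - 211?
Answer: 11100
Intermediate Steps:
U(p) = -211 + p² - 81*p
F(M, K) = (204 + K)*(K + M) (F(M, K) = (K + M)*(204 + K) = (204 + K)*(K + M))
F(-126, 145) + U(-39) = (145² + 204*145 + 204*(-126) + 145*(-126)) + (-211 + (-39)² - 81*(-39)) = (21025 + 29580 - 25704 - 18270) + (-211 + 1521 + 3159) = 6631 + 4469 = 11100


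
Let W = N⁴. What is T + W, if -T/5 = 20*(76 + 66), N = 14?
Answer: 24216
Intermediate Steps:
T = -14200 (T = -100*(76 + 66) = -100*142 = -5*2840 = -14200)
W = 38416 (W = 14⁴ = 38416)
T + W = -14200 + 38416 = 24216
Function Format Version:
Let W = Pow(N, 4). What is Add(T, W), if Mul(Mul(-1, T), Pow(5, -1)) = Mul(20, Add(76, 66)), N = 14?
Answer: 24216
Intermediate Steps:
T = -14200 (T = Mul(-5, Mul(20, Add(76, 66))) = Mul(-5, Mul(20, 142)) = Mul(-5, 2840) = -14200)
W = 38416 (W = Pow(14, 4) = 38416)
Add(T, W) = Add(-14200, 38416) = 24216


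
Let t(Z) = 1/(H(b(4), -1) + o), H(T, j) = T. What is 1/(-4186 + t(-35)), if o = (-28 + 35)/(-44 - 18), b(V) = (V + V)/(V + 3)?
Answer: -447/1870708 ≈ -0.00023895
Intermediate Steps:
b(V) = 2*V/(3 + V) (b(V) = (2*V)/(3 + V) = 2*V/(3 + V))
o = -7/62 (o = 7/(-62) = 7*(-1/62) = -7/62 ≈ -0.11290)
t(Z) = 434/447 (t(Z) = 1/(2*4/(3 + 4) - 7/62) = 1/(2*4/7 - 7/62) = 1/(2*4*(1/7) - 7/62) = 1/(8/7 - 7/62) = 1/(447/434) = 434/447)
1/(-4186 + t(-35)) = 1/(-4186 + 434/447) = 1/(-1870708/447) = -447/1870708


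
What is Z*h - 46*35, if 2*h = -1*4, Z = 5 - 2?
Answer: -1616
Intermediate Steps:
Z = 3
h = -2 (h = (-1*4)/2 = (1/2)*(-4) = -2)
Z*h - 46*35 = 3*(-2) - 46*35 = -6 - 1610 = -1616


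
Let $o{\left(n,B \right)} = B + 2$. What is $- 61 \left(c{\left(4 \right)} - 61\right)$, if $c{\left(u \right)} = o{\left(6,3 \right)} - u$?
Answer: $3660$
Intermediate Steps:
$o{\left(n,B \right)} = 2 + B$
$c{\left(u \right)} = 5 - u$ ($c{\left(u \right)} = \left(2 + 3\right) - u = 5 - u$)
$- 61 \left(c{\left(4 \right)} - 61\right) = - 61 \left(\left(5 - 4\right) - 61\right) = - 61 \left(1 - 61\right) = \left(-61\right) \left(-60\right) = 3660$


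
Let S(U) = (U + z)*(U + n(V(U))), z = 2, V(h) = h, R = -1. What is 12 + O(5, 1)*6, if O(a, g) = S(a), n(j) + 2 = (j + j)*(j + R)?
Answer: 1818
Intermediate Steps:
n(j) = -2 + 2*j*(-1 + j) (n(j) = -2 + (j + j)*(j - 1) = -2 + (2*j)*(-1 + j) = -2 + 2*j*(-1 + j))
S(U) = (2 + U)*(-2 - U + 2*U**2) (S(U) = (U + 2)*(U + (-2 - 2*U + 2*U**2)) = (2 + U)*(-2 - U + 2*U**2))
O(a, g) = -4 - 4*a + 2*a**3 + 3*a**2
12 + O(5, 1)*6 = 12 + (-4 - 4*5 + 2*5**3 + 3*5**2)*6 = 12 + (-4 - 20 + 2*125 + 3*25)*6 = 12 + (-4 - 20 + 250 + 75)*6 = 12 + 301*6 = 12 + 1806 = 1818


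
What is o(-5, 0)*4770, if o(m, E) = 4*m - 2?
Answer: -104940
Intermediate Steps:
o(m, E) = -2 + 4*m
o(-5, 0)*4770 = (-2 + 4*(-5))*4770 = (-2 - 20)*4770 = -22*4770 = -104940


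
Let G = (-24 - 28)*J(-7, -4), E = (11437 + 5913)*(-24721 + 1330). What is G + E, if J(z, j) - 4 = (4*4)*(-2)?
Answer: -405832394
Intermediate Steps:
J(z, j) = -28 (J(z, j) = 4 + (4*4)*(-2) = 4 + 16*(-2) = 4 - 32 = -28)
E = -405833850 (E = 17350*(-23391) = -405833850)
G = 1456 (G = (-24 - 28)*(-28) = -52*(-28) = 1456)
G + E = 1456 - 405833850 = -405832394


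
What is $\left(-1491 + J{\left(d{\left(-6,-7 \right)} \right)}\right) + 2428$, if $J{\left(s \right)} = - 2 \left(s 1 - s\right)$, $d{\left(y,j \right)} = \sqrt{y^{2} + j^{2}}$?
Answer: $937$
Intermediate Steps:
$d{\left(y,j \right)} = \sqrt{j^{2} + y^{2}}$
$J{\left(s \right)} = 0$ ($J{\left(s \right)} = - 2 \left(s - s\right) = \left(-2\right) 0 = 0$)
$\left(-1491 + J{\left(d{\left(-6,-7 \right)} \right)}\right) + 2428 = \left(-1491 + 0\right) + 2428 = -1491 + 2428 = 937$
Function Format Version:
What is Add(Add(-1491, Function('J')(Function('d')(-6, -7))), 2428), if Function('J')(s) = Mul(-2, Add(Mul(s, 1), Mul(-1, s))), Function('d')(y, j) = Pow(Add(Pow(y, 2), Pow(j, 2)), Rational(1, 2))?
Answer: 937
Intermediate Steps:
Function('d')(y, j) = Pow(Add(Pow(j, 2), Pow(y, 2)), Rational(1, 2))
Function('J')(s) = 0 (Function('J')(s) = Mul(-2, Add(s, Mul(-1, s))) = Mul(-2, 0) = 0)
Add(Add(-1491, Function('J')(Function('d')(-6, -7))), 2428) = Add(Add(-1491, 0), 2428) = Add(-1491, 2428) = 937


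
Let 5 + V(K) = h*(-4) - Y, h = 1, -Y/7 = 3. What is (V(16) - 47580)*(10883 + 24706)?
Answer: -1692897552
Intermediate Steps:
Y = -21 (Y = -7*3 = -21)
V(K) = 12 (V(K) = -5 + (1*(-4) - 1*(-21)) = -5 + (-4 + 21) = -5 + 17 = 12)
(V(16) - 47580)*(10883 + 24706) = (12 - 47580)*(10883 + 24706) = -47568*35589 = -1692897552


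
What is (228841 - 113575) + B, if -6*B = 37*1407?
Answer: 213179/2 ≈ 1.0659e+5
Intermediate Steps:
B = -17353/2 (B = -37*1407/6 = -1/6*52059 = -17353/2 ≈ -8676.5)
(228841 - 113575) + B = (228841 - 113575) - 17353/2 = 115266 - 17353/2 = 213179/2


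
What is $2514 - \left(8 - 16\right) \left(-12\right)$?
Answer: $2418$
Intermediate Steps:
$2514 - \left(8 - 16\right) \left(-12\right) = 2514 - \left(-8\right) \left(-12\right) = 2514 - 96 = 2418$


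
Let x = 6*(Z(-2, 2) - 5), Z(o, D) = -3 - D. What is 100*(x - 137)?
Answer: -19700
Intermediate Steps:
x = -60 (x = 6*((-3 - 1*2) - 5) = 6*((-3 - 2) - 5) = 6*(-5 - 5) = 6*(-10) = -60)
100*(x - 137) = 100*(-60 - 137) = 100*(-197) = -19700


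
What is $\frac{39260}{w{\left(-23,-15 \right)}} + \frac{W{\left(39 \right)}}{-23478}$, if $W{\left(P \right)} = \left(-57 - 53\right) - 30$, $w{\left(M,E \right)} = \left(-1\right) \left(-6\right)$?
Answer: $\frac{10973180}{1677} \approx 6543.3$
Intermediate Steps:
$w{\left(M,E \right)} = 6$
$W{\left(P \right)} = -140$ ($W{\left(P \right)} = -110 - 30 = -140$)
$\frac{39260}{w{\left(-23,-15 \right)}} + \frac{W{\left(39 \right)}}{-23478} = \frac{39260}{6} - \frac{140}{-23478} = 39260 \cdot \frac{1}{6} - - \frac{10}{1677} = \frac{19630}{3} + \frac{10}{1677} = \frac{10973180}{1677}$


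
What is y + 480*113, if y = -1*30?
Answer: 54210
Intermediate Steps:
y = -30
y + 480*113 = -30 + 480*113 = -30 + 54240 = 54210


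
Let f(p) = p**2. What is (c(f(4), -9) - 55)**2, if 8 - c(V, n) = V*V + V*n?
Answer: 25281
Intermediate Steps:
c(V, n) = 8 - V**2 - V*n (c(V, n) = 8 - (V*V + V*n) = 8 - (V**2 + V*n) = 8 + (-V**2 - V*n) = 8 - V**2 - V*n)
(c(f(4), -9) - 55)**2 = ((8 - (4**2)**2 - 1*4**2*(-9)) - 55)**2 = ((8 - 1*16**2 - 1*16*(-9)) - 55)**2 = ((8 - 1*256 + 144) - 55)**2 = ((8 - 256 + 144) - 55)**2 = (-104 - 55)**2 = (-159)**2 = 25281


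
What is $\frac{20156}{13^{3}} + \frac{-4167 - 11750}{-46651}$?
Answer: $\frac{88660655}{9317477} \approx 9.5155$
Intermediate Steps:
$\frac{20156}{13^{3}} + \frac{-4167 - 11750}{-46651} = \frac{20156}{2197} + \left(-4167 - 11750\right) \left(- \frac{1}{46651}\right) = 20156 \cdot \frac{1}{2197} - - \frac{1447}{4241} = \frac{20156}{2197} + \frac{1447}{4241} = \frac{88660655}{9317477}$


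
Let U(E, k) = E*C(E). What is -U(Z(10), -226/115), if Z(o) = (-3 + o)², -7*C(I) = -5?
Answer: -35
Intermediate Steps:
C(I) = 5/7 (C(I) = -⅐*(-5) = 5/7)
U(E, k) = 5*E/7 (U(E, k) = E*(5/7) = 5*E/7)
-U(Z(10), -226/115) = -5*(-3 + 10)²/7 = -5*7²/7 = -5*49/7 = -1*35 = -35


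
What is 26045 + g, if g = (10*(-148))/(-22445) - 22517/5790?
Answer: 676844303977/25991310 ≈ 26041.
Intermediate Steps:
g = -99364973/25991310 (g = -1480*(-1/22445) - 22517*1/5790 = 296/4489 - 22517/5790 = -99364973/25991310 ≈ -3.8230)
26045 + g = 26045 - 99364973/25991310 = 676844303977/25991310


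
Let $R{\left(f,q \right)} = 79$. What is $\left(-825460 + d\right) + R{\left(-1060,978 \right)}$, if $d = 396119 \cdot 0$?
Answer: $-825381$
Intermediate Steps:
$d = 0$
$\left(-825460 + d\right) + R{\left(-1060,978 \right)} = \left(-825460 + 0\right) + 79 = -825460 + 79 = -825381$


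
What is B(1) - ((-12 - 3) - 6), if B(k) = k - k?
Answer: 21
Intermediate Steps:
B(k) = 0
B(1) - ((-12 - 3) - 6) = 0 - ((-12 - 3) - 6) = 0 - (-15 - 6) = 0 - 1*(-21) = 0 + 21 = 21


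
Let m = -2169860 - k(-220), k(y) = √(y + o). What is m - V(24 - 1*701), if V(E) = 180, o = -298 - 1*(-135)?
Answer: -2170040 - I*√383 ≈ -2.17e+6 - 19.57*I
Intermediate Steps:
o = -163 (o = -298 + 135 = -163)
k(y) = √(-163 + y) (k(y) = √(y - 163) = √(-163 + y))
m = -2169860 - I*√383 (m = -2169860 - √(-163 - 220) = -2169860 - √(-383) = -2169860 - I*√383 ≈ -2.1699e+6 - 19.57*I)
m - V(24 - 1*701) = (-2169860 - I*√383) - 1*180 = (-2169860 - I*√383) - 180 = -2170040 - I*√383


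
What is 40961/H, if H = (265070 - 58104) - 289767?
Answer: -40961/82801 ≈ -0.49469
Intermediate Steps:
H = -82801 (H = 206966 - 289767 = -82801)
40961/H = 40961/(-82801) = 40961*(-1/82801) = -40961/82801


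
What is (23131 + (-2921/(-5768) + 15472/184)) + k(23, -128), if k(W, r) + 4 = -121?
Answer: 3063290479/132664 ≈ 23091.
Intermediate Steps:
k(W, r) = -125 (k(W, r) = -4 - 121 = -125)
(23131 + (-2921/(-5768) + 15472/184)) + k(23, -128) = (23131 + (-2921/(-5768) + 15472/184)) - 125 = (23131 + (-2921*(-1/5768) + 15472*(1/184))) - 125 = (23131 + (2921/5768 + 1934/23)) - 125 = (23131 + 11222495/132664) - 125 = 3079873479/132664 - 125 = 3063290479/132664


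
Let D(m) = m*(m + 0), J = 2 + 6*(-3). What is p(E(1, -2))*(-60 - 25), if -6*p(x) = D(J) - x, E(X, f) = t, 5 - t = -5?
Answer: 3485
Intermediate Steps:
t = 10 (t = 5 - 1*(-5) = 5 + 5 = 10)
E(X, f) = 10
J = -16 (J = 2 - 18 = -16)
D(m) = m² (D(m) = m*m = m²)
p(x) = -128/3 + x/6 (p(x) = -((-16)² - x)/6 = -(256 - x)/6 = -128/3 + x/6)
p(E(1, -2))*(-60 - 25) = (-128/3 + (⅙)*10)*(-60 - 25) = (-128/3 + 5/3)*(-85) = -41*(-85) = 3485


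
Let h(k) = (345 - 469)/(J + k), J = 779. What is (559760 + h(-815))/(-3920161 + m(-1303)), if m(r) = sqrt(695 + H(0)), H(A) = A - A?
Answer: -19749265417231/138308960387034 - 5037871*sqrt(695)/138308960387034 ≈ -0.14279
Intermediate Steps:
H(A) = 0
h(k) = -124/(779 + k) (h(k) = (345 - 469)/(779 + k) = -124/(779 + k))
m(r) = sqrt(695) (m(r) = sqrt(695 + 0) = sqrt(695))
(559760 + h(-815))/(-3920161 + m(-1303)) = (559760 - 124/(779 - 815))/(-3920161 + sqrt(695)) = (559760 - 124/(-36))/(-3920161 + sqrt(695)) = (559760 - 124*(-1/36))/(-3920161 + sqrt(695)) = (559760 + 31/9)/(-3920161 + sqrt(695)) = 5037871/(9*(-3920161 + sqrt(695)))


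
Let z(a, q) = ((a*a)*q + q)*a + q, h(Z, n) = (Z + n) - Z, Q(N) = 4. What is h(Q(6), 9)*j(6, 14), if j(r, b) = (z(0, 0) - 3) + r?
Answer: 27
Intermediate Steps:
h(Z, n) = n
z(a, q) = q + a*(q + q*a**2) (z(a, q) = (a**2*q + q)*a + q = (q*a**2 + q)*a + q = (q + q*a**2)*a + q = a*(q + q*a**2) + q = q + a*(q + q*a**2))
j(r, b) = -3 + r (j(r, b) = (0*(1 + 0 + 0**3) - 3) + r = (0*(1 + 0 + 0) - 3) + r = (0*1 - 3) + r = (0 - 3) + r = -3 + r)
h(Q(6), 9)*j(6, 14) = 9*(-3 + 6) = 9*3 = 27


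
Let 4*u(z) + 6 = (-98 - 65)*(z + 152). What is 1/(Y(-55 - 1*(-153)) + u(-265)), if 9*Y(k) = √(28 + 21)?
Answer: 36/165745 ≈ 0.00021720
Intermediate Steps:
u(z) = -12391/2 - 163*z/4 (u(z) = -3/2 + ((-98 - 65)*(z + 152))/4 = -3/2 + (-163*(152 + z))/4 = -3/2 + (-24776 - 163*z)/4 = -3/2 + (-6194 - 163*z/4) = -12391/2 - 163*z/4)
Y(k) = 7/9 (Y(k) = √(28 + 21)/9 = √49/9 = (⅑)*7 = 7/9)
1/(Y(-55 - 1*(-153)) + u(-265)) = 1/(7/9 + (-12391/2 - 163/4*(-265))) = 1/(7/9 + (-12391/2 + 43195/4)) = 1/(7/9 + 18413/4) = 1/(165745/36) = 36/165745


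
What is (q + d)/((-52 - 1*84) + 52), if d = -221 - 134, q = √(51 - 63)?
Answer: 355/84 - I*√3/42 ≈ 4.2262 - 0.041239*I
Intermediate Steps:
q = 2*I*√3 (q = √(-12) = 2*I*√3 ≈ 3.4641*I)
d = -355
(q + d)/((-52 - 1*84) + 52) = (2*I*√3 - 355)/((-52 - 1*84) + 52) = (-355 + 2*I*√3)/((-52 - 84) + 52) = (-355 + 2*I*√3)/(-136 + 52) = (-355 + 2*I*√3)/(-84) = (-355 + 2*I*√3)*(-1/84) = 355/84 - I*√3/42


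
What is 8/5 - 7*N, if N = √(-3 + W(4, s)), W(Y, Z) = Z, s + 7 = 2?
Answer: 8/5 - 14*I*√2 ≈ 1.6 - 19.799*I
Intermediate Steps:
s = -5 (s = -7 + 2 = -5)
N = 2*I*√2 (N = √(-3 - 5) = √(-8) = 2*I*√2 ≈ 2.8284*I)
8/5 - 7*N = 8/5 - 14*I*√2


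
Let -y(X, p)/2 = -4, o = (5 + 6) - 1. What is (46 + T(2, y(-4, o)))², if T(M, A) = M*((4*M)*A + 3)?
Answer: 32400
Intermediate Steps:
o = 10 (o = 11 - 1 = 10)
y(X, p) = 8 (y(X, p) = -2*(-4) = 8)
T(M, A) = M*(3 + 4*A*M) (T(M, A) = M*(4*A*M + 3) = M*(3 + 4*A*M))
(46 + T(2, y(-4, o)))² = (46 + 2*(3 + 4*8*2))² = (46 + 2*(3 + 64))² = (46 + 2*67)² = (46 + 134)² = 180² = 32400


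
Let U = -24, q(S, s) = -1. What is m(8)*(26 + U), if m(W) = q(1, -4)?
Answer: -2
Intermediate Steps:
m(W) = -1
m(8)*(26 + U) = -(26 - 24) = -1*2 = -2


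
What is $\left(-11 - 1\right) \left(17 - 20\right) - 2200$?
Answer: $-2164$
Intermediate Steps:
$\left(-11 - 1\right) \left(17 - 20\right) - 2200 = \left(-12\right) \left(-3\right) - 2200 = 36 - 2200 = -2164$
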